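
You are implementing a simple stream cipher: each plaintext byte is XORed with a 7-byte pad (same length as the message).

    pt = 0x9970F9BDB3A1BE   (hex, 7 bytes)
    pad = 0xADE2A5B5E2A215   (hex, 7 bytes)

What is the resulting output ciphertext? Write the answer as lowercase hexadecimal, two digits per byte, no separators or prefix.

10011001 ⊕ 10101101 = 00110100
01110000 ⊕ 11100010 = 10010010
11111001 ⊕ 10100101 = 01011100
10111101 ⊕ 10110101 = 00001000
10110011 ⊕ 11100010 = 01010001
10100001 ⊕ 10100010 = 00000011
10111110 ⊕ 00010101 = 10101011

34925c085103ab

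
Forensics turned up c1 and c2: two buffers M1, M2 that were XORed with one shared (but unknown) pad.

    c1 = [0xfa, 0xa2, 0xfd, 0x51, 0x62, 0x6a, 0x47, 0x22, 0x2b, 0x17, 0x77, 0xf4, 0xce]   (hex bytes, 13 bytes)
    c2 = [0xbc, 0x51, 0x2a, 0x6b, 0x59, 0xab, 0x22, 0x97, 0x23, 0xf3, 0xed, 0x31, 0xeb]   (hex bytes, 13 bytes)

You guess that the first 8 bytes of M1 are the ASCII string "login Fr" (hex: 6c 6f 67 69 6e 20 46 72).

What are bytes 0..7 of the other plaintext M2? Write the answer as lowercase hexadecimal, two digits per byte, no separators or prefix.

First, c1 ⊕ c2 = (M1 ⊕ K) ⊕ (M2 ⊕ K) = M1 ⊕ M2, so the key drops out. Then M2 = (M1 ⊕ M2) ⊕ M1 over the first 8 bytes.
byte 0: (fa XOR bc) XOR 6c = 46 XOR 6c = 2a
byte 1: (a2 XOR 51) XOR 6f = f3 XOR 6f = 9c
byte 2: (fd XOR 2a) XOR 67 = d7 XOR 67 = b0
byte 3: (51 XOR 6b) XOR 69 = 3a XOR 69 = 53
byte 4: (62 XOR 59) XOR 6e = 3b XOR 6e = 55
byte 5: (6a XOR ab) XOR 20 = c1 XOR 20 = e1
byte 6: (47 XOR 22) XOR 46 = 65 XOR 46 = 23
byte 7: (22 XOR 97) XOR 72 = b5 XOR 72 = c7

2a9cb05355e123c7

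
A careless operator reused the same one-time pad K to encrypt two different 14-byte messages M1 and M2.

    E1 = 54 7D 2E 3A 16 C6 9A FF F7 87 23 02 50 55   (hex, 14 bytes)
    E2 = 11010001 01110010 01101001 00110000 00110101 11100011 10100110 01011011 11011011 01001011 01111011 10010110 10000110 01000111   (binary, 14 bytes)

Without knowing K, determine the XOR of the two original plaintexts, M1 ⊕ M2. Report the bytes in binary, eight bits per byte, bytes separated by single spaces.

E1 ⊕ E2 = (M1 ⊕ K) ⊕ (M2 ⊕ K) = M1 ⊕ M2 — the shared key cancels under XOR.
54 XOR d1 = 85
7d XOR 72 = 0f
2e XOR 69 = 47
3a XOR 30 = 0a
16 XOR 35 = 23
c6 XOR e3 = 25
9a XOR a6 = 3c
ff XOR 5b = a4
f7 XOR db = 2c
87 XOR 4b = cc
23 XOR 7b = 58
02 XOR 96 = 94
50 XOR 86 = d6
55 XOR 47 = 12

10000101 00001111 01000111 00001010 00100011 00100101 00111100 10100100 00101100 11001100 01011000 10010100 11010110 00010010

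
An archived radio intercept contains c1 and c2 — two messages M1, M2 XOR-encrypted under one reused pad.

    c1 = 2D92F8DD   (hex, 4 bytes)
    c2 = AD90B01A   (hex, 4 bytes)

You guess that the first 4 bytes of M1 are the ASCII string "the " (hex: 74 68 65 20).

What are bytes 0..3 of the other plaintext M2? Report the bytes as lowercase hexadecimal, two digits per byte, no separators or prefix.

f46a2de7

First, c1 ⊕ c2 = (M1 ⊕ K) ⊕ (M2 ⊕ K) = M1 ⊕ M2, so the key drops out. Then M2 = (M1 ⊕ M2) ⊕ M1 over the first 4 bytes.
byte 0: (2d xor ad) xor 74 = 80 xor 74 = f4
byte 1: (92 xor 90) xor 68 = 02 xor 68 = 6a
byte 2: (f8 xor b0) xor 65 = 48 xor 65 = 2d
byte 3: (dd xor 1a) xor 20 = c7 xor 20 = e7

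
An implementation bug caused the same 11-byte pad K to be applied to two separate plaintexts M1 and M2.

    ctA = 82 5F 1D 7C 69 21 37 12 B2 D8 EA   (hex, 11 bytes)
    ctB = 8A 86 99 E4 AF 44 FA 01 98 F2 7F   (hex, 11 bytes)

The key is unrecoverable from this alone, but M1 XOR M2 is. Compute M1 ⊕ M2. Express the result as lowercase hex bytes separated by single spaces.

ctA ⊕ ctB = (M1 ⊕ K) ⊕ (M2 ⊕ K) = M1 ⊕ M2 — the shared key cancels under XOR.
130 xor 138 =   8
 95 xor 134 = 217
 29 xor 153 = 132
124 xor 228 = 152
105 xor 175 = 198
 33 xor  68 = 101
 55 xor 250 = 205
 18 xor   1 =  19
178 xor 152 =  42
216 xor 242 =  42
234 xor 127 = 149

08 d9 84 98 c6 65 cd 13 2a 2a 95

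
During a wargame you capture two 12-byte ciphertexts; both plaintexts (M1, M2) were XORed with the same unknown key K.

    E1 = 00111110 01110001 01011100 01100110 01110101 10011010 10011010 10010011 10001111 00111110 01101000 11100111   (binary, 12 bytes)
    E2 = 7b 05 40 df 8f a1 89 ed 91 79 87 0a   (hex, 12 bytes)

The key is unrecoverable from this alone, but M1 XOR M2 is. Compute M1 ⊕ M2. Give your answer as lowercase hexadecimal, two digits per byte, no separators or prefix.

E1 ⊕ E2 = (M1 ⊕ K) ⊕ (M2 ⊕ K) = M1 ⊕ M2 — the shared key cancels under XOR.
3e XOR 7b = 45
71 XOR 05 = 74
5c XOR 40 = 1c
66 XOR df = b9
75 XOR 8f = fa
9a XOR a1 = 3b
9a XOR 89 = 13
93 XOR ed = 7e
8f XOR 91 = 1e
3e XOR 79 = 47
68 XOR 87 = ef
e7 XOR 0a = ed

45741cb9fa3b137e1e47efed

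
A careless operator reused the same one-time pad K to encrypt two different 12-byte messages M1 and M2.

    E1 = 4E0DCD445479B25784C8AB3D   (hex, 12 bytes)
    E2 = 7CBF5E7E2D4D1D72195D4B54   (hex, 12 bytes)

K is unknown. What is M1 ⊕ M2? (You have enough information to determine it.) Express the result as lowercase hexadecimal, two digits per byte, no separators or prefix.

32b2933a7934af259d95e069

E1 ⊕ E2 = (M1 ⊕ K) ⊕ (M2 ⊕ K) = M1 ⊕ M2 — the shared key cancels under XOR.
 78 ^ 124 =  50
 13 ^ 191 = 178
205 ^  94 = 147
 68 ^ 126 =  58
 84 ^  45 = 121
121 ^  77 =  52
178 ^  29 = 175
 87 ^ 114 =  37
132 ^  25 = 157
200 ^  93 = 149
171 ^  75 = 224
 61 ^  84 = 105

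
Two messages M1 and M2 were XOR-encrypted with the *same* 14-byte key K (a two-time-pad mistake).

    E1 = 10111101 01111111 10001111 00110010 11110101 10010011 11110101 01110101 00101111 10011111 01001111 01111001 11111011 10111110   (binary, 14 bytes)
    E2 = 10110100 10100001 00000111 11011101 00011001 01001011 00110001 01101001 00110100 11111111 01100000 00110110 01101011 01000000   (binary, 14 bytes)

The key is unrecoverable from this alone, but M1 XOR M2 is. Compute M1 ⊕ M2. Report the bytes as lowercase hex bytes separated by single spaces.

E1 ⊕ E2 = (M1 ⊕ K) ⊕ (M2 ⊕ K) = M1 ⊕ M2 — the shared key cancels under XOR.
byte 0: bd XOR b4 = 09
byte 1: 7f XOR a1 = de
byte 2: 8f XOR 07 = 88
byte 3: 32 XOR dd = ef
byte 4: f5 XOR 19 = ec
byte 5: 93 XOR 4b = d8
byte 6: f5 XOR 31 = c4
byte 7: 75 XOR 69 = 1c
byte 8: 2f XOR 34 = 1b
byte 9: 9f XOR ff = 60
byte 10: 4f XOR 60 = 2f
byte 11: 79 XOR 36 = 4f
byte 12: fb XOR 6b = 90
byte 13: be XOR 40 = fe

09 de 88 ef ec d8 c4 1c 1b 60 2f 4f 90 fe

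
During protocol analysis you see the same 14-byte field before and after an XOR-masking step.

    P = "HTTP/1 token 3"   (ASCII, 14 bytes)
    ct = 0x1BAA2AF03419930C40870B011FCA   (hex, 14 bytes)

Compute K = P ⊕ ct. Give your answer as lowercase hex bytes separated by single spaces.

Since ct = P ⊕ K, XORing both sides with P gives K = P ⊕ ct.
 72 xor  27 =  83
 84 xor 170 = 254
 84 xor  42 = 126
 80 xor 240 = 160
 47 xor  52 =  27
 49 xor  25 =  40
 32 xor 147 = 179
116 xor  12 = 120
111 xor  64 =  47
107 xor 135 = 236
101 xor  11 = 110
110 xor   1 = 111
 32 xor  31 =  63
 51 xor 202 = 249

53 fe 7e a0 1b 28 b3 78 2f ec 6e 6f 3f f9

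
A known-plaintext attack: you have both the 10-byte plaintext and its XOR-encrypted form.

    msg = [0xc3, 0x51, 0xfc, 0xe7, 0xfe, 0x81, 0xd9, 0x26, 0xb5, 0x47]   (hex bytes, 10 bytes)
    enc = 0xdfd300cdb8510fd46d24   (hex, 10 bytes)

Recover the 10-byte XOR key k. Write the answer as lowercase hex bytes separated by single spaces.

1c 82 fc 2a 46 d0 d6 f2 d8 63

Since enc = msg ⊕ k, XORing both sides with msg gives k = msg ⊕ enc.
11000011 ⊕ 11011111 = 00011100
01010001 ⊕ 11010011 = 10000010
11111100 ⊕ 00000000 = 11111100
11100111 ⊕ 11001101 = 00101010
11111110 ⊕ 10111000 = 01000110
10000001 ⊕ 01010001 = 11010000
11011001 ⊕ 00001111 = 11010110
00100110 ⊕ 11010100 = 11110010
10110101 ⊕ 01101101 = 11011000
01000111 ⊕ 00100100 = 01100011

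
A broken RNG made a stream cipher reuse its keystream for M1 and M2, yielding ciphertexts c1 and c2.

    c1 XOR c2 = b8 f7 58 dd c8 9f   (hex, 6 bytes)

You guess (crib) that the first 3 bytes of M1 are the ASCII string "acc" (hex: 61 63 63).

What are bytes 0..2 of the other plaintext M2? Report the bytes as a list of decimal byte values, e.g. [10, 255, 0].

[217, 148, 59]

Since c1 ⊕ c2 = M1 ⊕ M2, XORing with the guessed M1 bytes yields the corresponding M2 bytes: M2 = (c1 ⊕ c2) ⊕ M1.
184 ^  97 = 217
247 ^  99 = 148
 88 ^  99 =  59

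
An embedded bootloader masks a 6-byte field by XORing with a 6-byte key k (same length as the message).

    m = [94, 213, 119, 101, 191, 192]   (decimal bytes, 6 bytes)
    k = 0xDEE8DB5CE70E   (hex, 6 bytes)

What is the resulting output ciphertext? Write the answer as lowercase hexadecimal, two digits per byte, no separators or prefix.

803dac3958ce

XOR is its own inverse, so applying the key byte-wise gives the result directly.
 94 ^ 222 = 128
213 ^ 232 =  61
119 ^ 219 = 172
101 ^  92 =  57
191 ^ 231 =  88
192 ^  14 = 206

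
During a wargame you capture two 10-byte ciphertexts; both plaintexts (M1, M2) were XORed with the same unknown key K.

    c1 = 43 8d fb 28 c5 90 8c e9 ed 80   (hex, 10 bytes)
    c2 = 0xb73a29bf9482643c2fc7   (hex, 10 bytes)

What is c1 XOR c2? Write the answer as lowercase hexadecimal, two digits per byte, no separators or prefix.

f4b7d2975112e8d5c247

c1 ⊕ c2 = (M1 ⊕ K) ⊕ (M2 ⊕ K) = M1 ⊕ M2 — the shared key cancels under XOR.
byte 0: 43 xor b7 = f4
byte 1: 8d xor 3a = b7
byte 2: fb xor 29 = d2
byte 3: 28 xor bf = 97
byte 4: c5 xor 94 = 51
byte 5: 90 xor 82 = 12
byte 6: 8c xor 64 = e8
byte 7: e9 xor 3c = d5
byte 8: ed xor 2f = c2
byte 9: 80 xor c7 = 47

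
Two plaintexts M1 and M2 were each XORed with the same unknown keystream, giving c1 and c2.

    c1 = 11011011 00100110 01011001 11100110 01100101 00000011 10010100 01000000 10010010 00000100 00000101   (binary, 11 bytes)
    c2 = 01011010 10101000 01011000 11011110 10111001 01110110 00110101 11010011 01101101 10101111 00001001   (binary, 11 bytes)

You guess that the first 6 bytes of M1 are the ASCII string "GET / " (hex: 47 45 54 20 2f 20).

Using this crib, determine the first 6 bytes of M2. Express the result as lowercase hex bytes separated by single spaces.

c6 cb 55 18 f3 55

First, c1 ⊕ c2 = (M1 ⊕ K) ⊕ (M2 ⊕ K) = M1 ⊕ M2, so the key drops out. Then M2 = (M1 ⊕ M2) ⊕ M1 over the first 6 bytes.
byte 0: (db ^ 5a) ^ 47 = 81 ^ 47 = c6
byte 1: (26 ^ a8) ^ 45 = 8e ^ 45 = cb
byte 2: (59 ^ 58) ^ 54 = 01 ^ 54 = 55
byte 3: (e6 ^ de) ^ 20 = 38 ^ 20 = 18
byte 4: (65 ^ b9) ^ 2f = dc ^ 2f = f3
byte 5: (03 ^ 76) ^ 20 = 75 ^ 20 = 55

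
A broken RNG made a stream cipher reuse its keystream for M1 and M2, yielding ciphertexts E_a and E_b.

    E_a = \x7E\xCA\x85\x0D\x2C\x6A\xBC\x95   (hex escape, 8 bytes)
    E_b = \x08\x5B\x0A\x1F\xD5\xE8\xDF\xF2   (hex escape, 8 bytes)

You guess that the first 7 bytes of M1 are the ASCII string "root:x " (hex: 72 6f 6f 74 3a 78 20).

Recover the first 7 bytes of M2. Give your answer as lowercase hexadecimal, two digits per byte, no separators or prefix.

04fee066c3fa43

First, E_a ⊕ E_b = (M1 ⊕ K) ⊕ (M2 ⊕ K) = M1 ⊕ M2, so the key drops out. Then M2 = (M1 ⊕ M2) ⊕ M1 over the first 7 bytes.
byte 0: (7e ^ 08) ^ 72 = 76 ^ 72 = 04
byte 1: (ca ^ 5b) ^ 6f = 91 ^ 6f = fe
byte 2: (85 ^ 0a) ^ 6f = 8f ^ 6f = e0
byte 3: (0d ^ 1f) ^ 74 = 12 ^ 74 = 66
byte 4: (2c ^ d5) ^ 3a = f9 ^ 3a = c3
byte 5: (6a ^ e8) ^ 78 = 82 ^ 78 = fa
byte 6: (bc ^ df) ^ 20 = 63 ^ 20 = 43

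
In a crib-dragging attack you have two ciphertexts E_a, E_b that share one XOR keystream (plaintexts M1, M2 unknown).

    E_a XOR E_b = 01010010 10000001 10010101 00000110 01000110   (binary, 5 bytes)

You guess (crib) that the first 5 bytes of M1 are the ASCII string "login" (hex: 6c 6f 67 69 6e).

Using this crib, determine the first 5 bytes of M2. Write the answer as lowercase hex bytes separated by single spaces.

3e ee f2 6f 28

Since E_a ⊕ E_b = M1 ⊕ M2, XORing with the guessed M1 bytes yields the corresponding M2 bytes: M2 = (E_a ⊕ E_b) ⊕ M1.
52 ^ 6c = 3e
81 ^ 6f = ee
95 ^ 67 = f2
06 ^ 69 = 6f
46 ^ 6e = 28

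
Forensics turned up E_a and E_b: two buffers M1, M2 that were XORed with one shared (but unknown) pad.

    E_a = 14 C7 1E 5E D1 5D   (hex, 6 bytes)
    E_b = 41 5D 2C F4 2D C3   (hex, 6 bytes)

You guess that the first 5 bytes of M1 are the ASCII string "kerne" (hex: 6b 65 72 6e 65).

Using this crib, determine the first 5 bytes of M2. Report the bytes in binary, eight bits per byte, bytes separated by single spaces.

00111110 11111111 01000000 11000100 10011001

First, E_a ⊕ E_b = (M1 ⊕ K) ⊕ (M2 ⊕ K) = M1 ⊕ M2, so the key drops out. Then M2 = (M1 ⊕ M2) ⊕ M1 over the first 5 bytes.
byte 0: (14 xor 41) xor 6b = 55 xor 6b = 3e
byte 1: (c7 xor 5d) xor 65 = 9a xor 65 = ff
byte 2: (1e xor 2c) xor 72 = 32 xor 72 = 40
byte 3: (5e xor f4) xor 6e = aa xor 6e = c4
byte 4: (d1 xor 2d) xor 65 = fc xor 65 = 99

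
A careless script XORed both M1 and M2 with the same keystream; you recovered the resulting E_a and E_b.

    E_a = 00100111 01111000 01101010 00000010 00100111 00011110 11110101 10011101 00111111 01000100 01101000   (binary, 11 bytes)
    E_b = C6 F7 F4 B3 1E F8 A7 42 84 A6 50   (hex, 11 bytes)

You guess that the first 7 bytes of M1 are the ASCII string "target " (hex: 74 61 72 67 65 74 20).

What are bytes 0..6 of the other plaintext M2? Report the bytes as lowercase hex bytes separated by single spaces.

First, E_a ⊕ E_b = (M1 ⊕ K) ⊕ (M2 ⊕ K) = M1 ⊕ M2, so the key drops out. Then M2 = (M1 ⊕ M2) ⊕ M1 over the first 7 bytes.
byte 0: (27 xor c6) xor 74 = e1 xor 74 = 95
byte 1: (78 xor f7) xor 61 = 8f xor 61 = ee
byte 2: (6a xor f4) xor 72 = 9e xor 72 = ec
byte 3: (02 xor b3) xor 67 = b1 xor 67 = d6
byte 4: (27 xor 1e) xor 65 = 39 xor 65 = 5c
byte 5: (1e xor f8) xor 74 = e6 xor 74 = 92
byte 6: (f5 xor a7) xor 20 = 52 xor 20 = 72

95 ee ec d6 5c 92 72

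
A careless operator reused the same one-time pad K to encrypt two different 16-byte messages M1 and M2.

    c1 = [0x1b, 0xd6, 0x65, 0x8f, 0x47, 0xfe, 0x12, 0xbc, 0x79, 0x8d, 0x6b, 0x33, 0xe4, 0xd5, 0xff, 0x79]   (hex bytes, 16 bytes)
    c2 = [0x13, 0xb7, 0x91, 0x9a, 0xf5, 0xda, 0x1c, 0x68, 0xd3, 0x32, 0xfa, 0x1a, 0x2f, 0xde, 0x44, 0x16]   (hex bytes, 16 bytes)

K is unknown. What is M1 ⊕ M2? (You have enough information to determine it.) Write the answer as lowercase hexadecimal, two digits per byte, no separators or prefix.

c1 ⊕ c2 = (M1 ⊕ K) ⊕ (M2 ⊕ K) = M1 ⊕ M2 — the shared key cancels under XOR.
byte 0: 1b xor 13 = 08
byte 1: d6 xor b7 = 61
byte 2: 65 xor 91 = f4
byte 3: 8f xor 9a = 15
byte 4: 47 xor f5 = b2
byte 5: fe xor da = 24
byte 6: 12 xor 1c = 0e
byte 7: bc xor 68 = d4
byte 8: 79 xor d3 = aa
byte 9: 8d xor 32 = bf
byte 10: 6b xor fa = 91
byte 11: 33 xor 1a = 29
byte 12: e4 xor 2f = cb
byte 13: d5 xor de = 0b
byte 14: ff xor 44 = bb
byte 15: 79 xor 16 = 6f

0861f415b2240ed4aabf9129cb0bbb6f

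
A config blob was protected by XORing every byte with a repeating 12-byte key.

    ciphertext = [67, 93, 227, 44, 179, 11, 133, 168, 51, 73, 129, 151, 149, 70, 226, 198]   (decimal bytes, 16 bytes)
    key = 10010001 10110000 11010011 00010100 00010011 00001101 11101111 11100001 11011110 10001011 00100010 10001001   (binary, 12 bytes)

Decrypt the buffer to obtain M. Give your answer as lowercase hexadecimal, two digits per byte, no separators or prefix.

d2ed3038a0066a49edc2a31e04f631d2

The 12-byte key repeats, so the effective keystream is 91 b0 d3 14 13 0d ef e1 de 8b 22 89 91 b0 d3 14.
byte 0: 43 ⊕ 91 = d2
byte 1: 5d ⊕ b0 = ed
byte 2: e3 ⊕ d3 = 30
byte 3: 2c ⊕ 14 = 38
byte 4: b3 ⊕ 13 = a0
byte 5: 0b ⊕ 0d = 06
byte 6: 85 ⊕ ef = 6a
byte 7: a8 ⊕ e1 = 49
byte 8: 33 ⊕ de = ed
byte 9: 49 ⊕ 8b = c2
byte 10: 81 ⊕ 22 = a3
byte 11: 97 ⊕ 89 = 1e
byte 12: 95 ⊕ 91 = 04
byte 13: 46 ⊕ b0 = f6
byte 14: e2 ⊕ d3 = 31
byte 15: c6 ⊕ 14 = d2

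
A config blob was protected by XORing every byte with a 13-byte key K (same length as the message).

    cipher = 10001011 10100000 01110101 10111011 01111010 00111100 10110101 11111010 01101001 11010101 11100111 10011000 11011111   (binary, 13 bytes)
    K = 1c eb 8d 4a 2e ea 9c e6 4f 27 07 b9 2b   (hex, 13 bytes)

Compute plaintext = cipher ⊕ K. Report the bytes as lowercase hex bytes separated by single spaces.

97 4b f8 f1 54 d6 29 1c 26 f2 e0 21 f4

byte 0: 139 XOR  28 = 151
byte 1: 160 XOR 235 =  75
byte 2: 117 XOR 141 = 248
byte 3: 187 XOR  74 = 241
byte 4: 122 XOR  46 =  84
byte 5:  60 XOR 234 = 214
byte 6: 181 XOR 156 =  41
byte 7: 250 XOR 230 =  28
byte 8: 105 XOR  79 =  38
byte 9: 213 XOR  39 = 242
byte 10: 231 XOR   7 = 224
byte 11: 152 XOR 185 =  33
byte 12: 223 XOR  43 = 244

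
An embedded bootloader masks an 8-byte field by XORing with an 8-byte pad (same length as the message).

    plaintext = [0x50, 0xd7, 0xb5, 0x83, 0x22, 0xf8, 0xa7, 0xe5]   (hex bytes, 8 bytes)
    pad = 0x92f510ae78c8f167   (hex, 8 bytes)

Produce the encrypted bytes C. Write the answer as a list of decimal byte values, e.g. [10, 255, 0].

[194, 34, 165, 45, 90, 48, 86, 130]

50 xor 92 = c2
d7 xor f5 = 22
b5 xor 10 = a5
83 xor ae = 2d
22 xor 78 = 5a
f8 xor c8 = 30
a7 xor f1 = 56
e5 xor 67 = 82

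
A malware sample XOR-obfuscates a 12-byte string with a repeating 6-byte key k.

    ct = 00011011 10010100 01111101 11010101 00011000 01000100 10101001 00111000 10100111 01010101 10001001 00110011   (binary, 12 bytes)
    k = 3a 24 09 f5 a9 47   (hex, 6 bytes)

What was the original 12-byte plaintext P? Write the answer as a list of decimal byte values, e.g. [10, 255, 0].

The 6-byte key repeats, so the effective keystream is 3a 24 09 f5 a9 47 3a 24 09 f5 a9 47.
byte 0: 00011011 ^ 00111010 = 00100001
byte 1: 10010100 ^ 00100100 = 10110000
byte 2: 01111101 ^ 00001001 = 01110100
byte 3: 11010101 ^ 11110101 = 00100000
byte 4: 00011000 ^ 10101001 = 10110001
byte 5: 01000100 ^ 01000111 = 00000011
byte 6: 10101001 ^ 00111010 = 10010011
byte 7: 00111000 ^ 00100100 = 00011100
byte 8: 10100111 ^ 00001001 = 10101110
byte 9: 01010101 ^ 11110101 = 10100000
byte 10: 10001001 ^ 10101001 = 00100000
byte 11: 00110011 ^ 01000111 = 01110100

[33, 176, 116, 32, 177, 3, 147, 28, 174, 160, 32, 116]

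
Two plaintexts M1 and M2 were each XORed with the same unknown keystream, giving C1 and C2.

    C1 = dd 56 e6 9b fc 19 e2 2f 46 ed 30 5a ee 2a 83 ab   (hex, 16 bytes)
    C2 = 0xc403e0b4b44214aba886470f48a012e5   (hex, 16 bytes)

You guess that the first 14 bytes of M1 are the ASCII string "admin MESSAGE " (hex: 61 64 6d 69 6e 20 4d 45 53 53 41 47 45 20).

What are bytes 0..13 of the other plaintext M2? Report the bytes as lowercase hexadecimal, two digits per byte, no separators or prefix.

78316b46267bbbc1bd383612e3aa

First, C1 ⊕ C2 = (M1 ⊕ K) ⊕ (M2 ⊕ K) = M1 ⊕ M2, so the key drops out. Then M2 = (M1 ⊕ M2) ⊕ M1 over the first 14 bytes.
byte 0: (dd ⊕ c4) ⊕ 61 = 19 ⊕ 61 = 78
byte 1: (56 ⊕ 03) ⊕ 64 = 55 ⊕ 64 = 31
byte 2: (e6 ⊕ e0) ⊕ 6d = 06 ⊕ 6d = 6b
byte 3: (9b ⊕ b4) ⊕ 69 = 2f ⊕ 69 = 46
byte 4: (fc ⊕ b4) ⊕ 6e = 48 ⊕ 6e = 26
byte 5: (19 ⊕ 42) ⊕ 20 = 5b ⊕ 20 = 7b
byte 6: (e2 ⊕ 14) ⊕ 4d = f6 ⊕ 4d = bb
byte 7: (2f ⊕ ab) ⊕ 45 = 84 ⊕ 45 = c1
byte 8: (46 ⊕ a8) ⊕ 53 = ee ⊕ 53 = bd
byte 9: (ed ⊕ 86) ⊕ 53 = 6b ⊕ 53 = 38
byte 10: (30 ⊕ 47) ⊕ 41 = 77 ⊕ 41 = 36
byte 11: (5a ⊕ 0f) ⊕ 47 = 55 ⊕ 47 = 12
byte 12: (ee ⊕ 48) ⊕ 45 = a6 ⊕ 45 = e3
byte 13: (2a ⊕ a0) ⊕ 20 = 8a ⊕ 20 = aa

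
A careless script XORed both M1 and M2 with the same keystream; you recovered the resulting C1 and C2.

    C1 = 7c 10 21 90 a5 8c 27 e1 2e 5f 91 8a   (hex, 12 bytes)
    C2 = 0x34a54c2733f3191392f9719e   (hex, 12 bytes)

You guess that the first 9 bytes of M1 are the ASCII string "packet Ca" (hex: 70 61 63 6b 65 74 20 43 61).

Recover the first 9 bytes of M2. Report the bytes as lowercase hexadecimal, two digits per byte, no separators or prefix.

First, C1 ⊕ C2 = (M1 ⊕ K) ⊕ (M2 ⊕ K) = M1 ⊕ M2, so the key drops out. Then M2 = (M1 ⊕ M2) ⊕ M1 over the first 9 bytes.
byte 0: (7c ^ 34) ^ 70 = 48 ^ 70 = 38
byte 1: (10 ^ a5) ^ 61 = b5 ^ 61 = d4
byte 2: (21 ^ 4c) ^ 63 = 6d ^ 63 = 0e
byte 3: (90 ^ 27) ^ 6b = b7 ^ 6b = dc
byte 4: (a5 ^ 33) ^ 65 = 96 ^ 65 = f3
byte 5: (8c ^ f3) ^ 74 = 7f ^ 74 = 0b
byte 6: (27 ^ 19) ^ 20 = 3e ^ 20 = 1e
byte 7: (e1 ^ 13) ^ 43 = f2 ^ 43 = b1
byte 8: (2e ^ 92) ^ 61 = bc ^ 61 = dd

38d40edcf30b1eb1dd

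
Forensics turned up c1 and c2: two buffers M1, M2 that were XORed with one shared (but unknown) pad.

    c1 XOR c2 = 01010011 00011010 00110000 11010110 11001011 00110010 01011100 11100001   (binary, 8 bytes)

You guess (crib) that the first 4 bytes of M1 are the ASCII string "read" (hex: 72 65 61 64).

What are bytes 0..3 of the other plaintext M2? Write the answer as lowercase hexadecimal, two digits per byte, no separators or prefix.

Since c1 ⊕ c2 = M1 ⊕ M2, XORing with the guessed M1 bytes yields the corresponding M2 bytes: M2 = (c1 ⊕ c2) ⊕ M1.
byte 0:  83 ⊕ 114 =  33
byte 1:  26 ⊕ 101 = 127
byte 2:  48 ⊕  97 =  81
byte 3: 214 ⊕ 100 = 178

217f51b2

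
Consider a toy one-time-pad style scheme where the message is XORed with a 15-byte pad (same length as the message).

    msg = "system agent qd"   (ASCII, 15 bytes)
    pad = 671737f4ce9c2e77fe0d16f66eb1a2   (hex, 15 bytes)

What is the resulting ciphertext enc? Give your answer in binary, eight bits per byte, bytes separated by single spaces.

XOR is its own inverse, so applying the key byte-wise gives the result directly.
73 XOR 67 = 14
79 XOR 17 = 6e
73 XOR 37 = 44
74 XOR f4 = 80
65 XOR ce = ab
6d XOR 9c = f1
20 XOR 2e = 0e
61 XOR 77 = 16
67 XOR fe = 99
65 XOR 0d = 68
6e XOR 16 = 78
74 XOR f6 = 82
20 XOR 6e = 4e
71 XOR b1 = c0
64 XOR a2 = c6

00010100 01101110 01000100 10000000 10101011 11110001 00001110 00010110 10011001 01101000 01111000 10000010 01001110 11000000 11000110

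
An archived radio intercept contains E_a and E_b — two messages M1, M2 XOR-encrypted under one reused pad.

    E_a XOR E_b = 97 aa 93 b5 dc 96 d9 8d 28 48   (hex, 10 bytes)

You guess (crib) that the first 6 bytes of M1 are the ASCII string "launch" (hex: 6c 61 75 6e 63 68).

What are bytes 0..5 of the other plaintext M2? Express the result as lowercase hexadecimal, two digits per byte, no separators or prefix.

fbcbe6dbbffe

Since E_a ⊕ E_b = M1 ⊕ M2, XORing with the guessed M1 bytes yields the corresponding M2 bytes: M2 = (E_a ⊕ E_b) ⊕ M1.
10010111 xor 01101100 = 11111011
10101010 xor 01100001 = 11001011
10010011 xor 01110101 = 11100110
10110101 xor 01101110 = 11011011
11011100 xor 01100011 = 10111111
10010110 xor 01101000 = 11111110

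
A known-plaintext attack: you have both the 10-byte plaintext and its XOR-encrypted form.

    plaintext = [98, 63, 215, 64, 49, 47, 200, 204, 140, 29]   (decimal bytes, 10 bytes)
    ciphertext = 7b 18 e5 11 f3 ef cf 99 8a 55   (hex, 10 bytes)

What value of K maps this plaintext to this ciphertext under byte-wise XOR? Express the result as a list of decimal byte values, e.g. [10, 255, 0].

Since ciphertext = plaintext ⊕ K, XORing both sides with plaintext gives K = plaintext ⊕ ciphertext.
62 ^ 7b = 19
3f ^ 18 = 27
d7 ^ e5 = 32
40 ^ 11 = 51
31 ^ f3 = c2
2f ^ ef = c0
c8 ^ cf = 07
cc ^ 99 = 55
8c ^ 8a = 06
1d ^ 55 = 48

[25, 39, 50, 81, 194, 192, 7, 85, 6, 72]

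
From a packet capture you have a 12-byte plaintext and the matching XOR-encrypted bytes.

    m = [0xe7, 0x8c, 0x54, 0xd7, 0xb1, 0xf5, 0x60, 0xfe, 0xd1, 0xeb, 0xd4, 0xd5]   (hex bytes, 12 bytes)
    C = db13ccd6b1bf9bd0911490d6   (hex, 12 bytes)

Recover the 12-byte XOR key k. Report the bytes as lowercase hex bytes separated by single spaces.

3c 9f 98 01 00 4a fb 2e 40 ff 44 03

Since C = m ⊕ k, XORing both sides with m gives k = m ⊕ C.
e7 xor db = 3c
8c xor 13 = 9f
54 xor cc = 98
d7 xor d6 = 01
b1 xor b1 = 00
f5 xor bf = 4a
60 xor 9b = fb
fe xor d0 = 2e
d1 xor 91 = 40
eb xor 14 = ff
d4 xor 90 = 44
d5 xor d6 = 03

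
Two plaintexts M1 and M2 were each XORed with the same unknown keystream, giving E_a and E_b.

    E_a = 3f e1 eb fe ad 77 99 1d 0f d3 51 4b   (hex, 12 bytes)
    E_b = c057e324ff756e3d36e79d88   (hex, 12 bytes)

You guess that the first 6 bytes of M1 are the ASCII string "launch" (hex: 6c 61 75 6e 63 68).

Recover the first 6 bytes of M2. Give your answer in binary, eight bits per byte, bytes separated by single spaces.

First, E_a ⊕ E_b = (M1 ⊕ K) ⊕ (M2 ⊕ K) = M1 ⊕ M2, so the key drops out. Then M2 = (M1 ⊕ M2) ⊕ M1 over the first 6 bytes.
byte 0: (3f ⊕ c0) ⊕ 6c = ff ⊕ 6c = 93
byte 1: (e1 ⊕ 57) ⊕ 61 = b6 ⊕ 61 = d7
byte 2: (eb ⊕ e3) ⊕ 75 = 08 ⊕ 75 = 7d
byte 3: (fe ⊕ 24) ⊕ 6e = da ⊕ 6e = b4
byte 4: (ad ⊕ ff) ⊕ 63 = 52 ⊕ 63 = 31
byte 5: (77 ⊕ 75) ⊕ 68 = 02 ⊕ 68 = 6a

10010011 11010111 01111101 10110100 00110001 01101010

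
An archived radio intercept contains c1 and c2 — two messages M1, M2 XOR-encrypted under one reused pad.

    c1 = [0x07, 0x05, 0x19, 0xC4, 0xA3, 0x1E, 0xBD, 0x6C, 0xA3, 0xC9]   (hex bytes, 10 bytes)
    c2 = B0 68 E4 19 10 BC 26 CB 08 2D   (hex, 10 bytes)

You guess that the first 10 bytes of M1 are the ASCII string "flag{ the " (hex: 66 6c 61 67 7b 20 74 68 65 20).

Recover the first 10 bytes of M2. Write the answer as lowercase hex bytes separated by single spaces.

d1 01 9c ba c8 82 ef cf ce c4

First, c1 ⊕ c2 = (M1 ⊕ K) ⊕ (M2 ⊕ K) = M1 ⊕ M2, so the key drops out. Then M2 = (M1 ⊕ M2) ⊕ M1 over the first 10 bytes.
byte 0: (07 xor b0) xor 66 = b7 xor 66 = d1
byte 1: (05 xor 68) xor 6c = 6d xor 6c = 01
byte 2: (19 xor e4) xor 61 = fd xor 61 = 9c
byte 3: (c4 xor 19) xor 67 = dd xor 67 = ba
byte 4: (a3 xor 10) xor 7b = b3 xor 7b = c8
byte 5: (1e xor bc) xor 20 = a2 xor 20 = 82
byte 6: (bd xor 26) xor 74 = 9b xor 74 = ef
byte 7: (6c xor cb) xor 68 = a7 xor 68 = cf
byte 8: (a3 xor 08) xor 65 = ab xor 65 = ce
byte 9: (c9 xor 2d) xor 20 = e4 xor 20 = c4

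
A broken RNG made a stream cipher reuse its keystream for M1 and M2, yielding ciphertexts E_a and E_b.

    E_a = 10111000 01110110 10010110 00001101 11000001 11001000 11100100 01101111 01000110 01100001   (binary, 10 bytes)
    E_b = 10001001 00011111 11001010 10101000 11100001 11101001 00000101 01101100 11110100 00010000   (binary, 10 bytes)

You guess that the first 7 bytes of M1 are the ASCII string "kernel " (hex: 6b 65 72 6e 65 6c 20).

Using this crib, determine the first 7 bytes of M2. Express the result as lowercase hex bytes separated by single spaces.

5a 0c 2e cb 45 4d c1

First, E_a ⊕ E_b = (M1 ⊕ K) ⊕ (M2 ⊕ K) = M1 ⊕ M2, so the key drops out. Then M2 = (M1 ⊕ M2) ⊕ M1 over the first 7 bytes.
byte 0: (b8 ^ 89) ^ 6b = 31 ^ 6b = 5a
byte 1: (76 ^ 1f) ^ 65 = 69 ^ 65 = 0c
byte 2: (96 ^ ca) ^ 72 = 5c ^ 72 = 2e
byte 3: (0d ^ a8) ^ 6e = a5 ^ 6e = cb
byte 4: (c1 ^ e1) ^ 65 = 20 ^ 65 = 45
byte 5: (c8 ^ e9) ^ 6c = 21 ^ 6c = 4d
byte 6: (e4 ^ 05) ^ 20 = e1 ^ 20 = c1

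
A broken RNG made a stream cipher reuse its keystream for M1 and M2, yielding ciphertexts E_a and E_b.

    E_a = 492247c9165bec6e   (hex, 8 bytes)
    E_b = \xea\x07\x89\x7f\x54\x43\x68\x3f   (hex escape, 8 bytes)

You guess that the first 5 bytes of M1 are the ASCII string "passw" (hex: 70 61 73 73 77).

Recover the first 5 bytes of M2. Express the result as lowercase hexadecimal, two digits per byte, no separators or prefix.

First, E_a ⊕ E_b = (M1 ⊕ K) ⊕ (M2 ⊕ K) = M1 ⊕ M2, so the key drops out. Then M2 = (M1 ⊕ M2) ⊕ M1 over the first 5 bytes.
byte 0: (49 ^ ea) ^ 70 = a3 ^ 70 = d3
byte 1: (22 ^ 07) ^ 61 = 25 ^ 61 = 44
byte 2: (47 ^ 89) ^ 73 = ce ^ 73 = bd
byte 3: (c9 ^ 7f) ^ 73 = b6 ^ 73 = c5
byte 4: (16 ^ 54) ^ 77 = 42 ^ 77 = 35

d344bdc535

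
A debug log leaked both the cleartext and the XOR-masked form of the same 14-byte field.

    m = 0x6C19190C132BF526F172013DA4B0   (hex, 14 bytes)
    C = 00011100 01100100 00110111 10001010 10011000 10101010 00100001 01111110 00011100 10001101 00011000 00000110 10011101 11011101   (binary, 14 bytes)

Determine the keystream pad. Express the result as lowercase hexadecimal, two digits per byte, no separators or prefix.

707d2e868b81d458edff193b396d

Since C = m ⊕ pad, XORing both sides with m gives pad = m ⊕ C.
108 XOR  28 = 112
 25 XOR 100 = 125
 25 XOR  55 =  46
 12 XOR 138 = 134
 19 XOR 152 = 139
 43 XOR 170 = 129
245 XOR  33 = 212
 38 XOR 126 =  88
241 XOR  28 = 237
114 XOR 141 = 255
  1 XOR  24 =  25
 61 XOR   6 =  59
164 XOR 157 =  57
176 XOR 221 = 109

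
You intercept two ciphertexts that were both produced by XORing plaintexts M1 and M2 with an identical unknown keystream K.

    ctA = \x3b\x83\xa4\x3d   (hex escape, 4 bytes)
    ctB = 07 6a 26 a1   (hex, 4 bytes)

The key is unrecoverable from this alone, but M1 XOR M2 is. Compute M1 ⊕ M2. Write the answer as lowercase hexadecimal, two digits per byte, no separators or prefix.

ctA ⊕ ctB = (M1 ⊕ K) ⊕ (M2 ⊕ K) = M1 ⊕ M2 — the shared key cancels under XOR.
byte 0: 3b XOR 07 = 3c
byte 1: 83 XOR 6a = e9
byte 2: a4 XOR 26 = 82
byte 3: 3d XOR a1 = 9c

3ce9829c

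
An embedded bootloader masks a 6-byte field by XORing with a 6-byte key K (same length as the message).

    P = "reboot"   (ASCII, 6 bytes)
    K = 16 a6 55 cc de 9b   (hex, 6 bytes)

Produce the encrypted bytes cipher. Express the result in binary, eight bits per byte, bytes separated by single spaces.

byte 0: 72 xor 16 = 64
byte 1: 65 xor a6 = c3
byte 2: 62 xor 55 = 37
byte 3: 6f xor cc = a3
byte 4: 6f xor de = b1
byte 5: 74 xor 9b = ef

01100100 11000011 00110111 10100011 10110001 11101111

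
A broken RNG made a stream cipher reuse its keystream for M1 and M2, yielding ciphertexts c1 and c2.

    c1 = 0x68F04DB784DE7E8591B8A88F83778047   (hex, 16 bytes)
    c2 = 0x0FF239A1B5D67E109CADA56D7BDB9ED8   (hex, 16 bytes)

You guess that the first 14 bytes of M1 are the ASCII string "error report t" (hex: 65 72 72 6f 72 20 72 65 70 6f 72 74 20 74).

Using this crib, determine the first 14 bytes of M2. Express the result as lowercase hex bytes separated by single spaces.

02 70 06 79 43 28 72 f0 7d 7a 7f 96 d8 d8

First, c1 ⊕ c2 = (M1 ⊕ K) ⊕ (M2 ⊕ K) = M1 ⊕ M2, so the key drops out. Then M2 = (M1 ⊕ M2) ⊕ M1 over the first 14 bytes.
byte 0: (68 xor 0f) xor 65 = 67 xor 65 = 02
byte 1: (f0 xor f2) xor 72 = 02 xor 72 = 70
byte 2: (4d xor 39) xor 72 = 74 xor 72 = 06
byte 3: (b7 xor a1) xor 6f = 16 xor 6f = 79
byte 4: (84 xor b5) xor 72 = 31 xor 72 = 43
byte 5: (de xor d6) xor 20 = 08 xor 20 = 28
byte 6: (7e xor 7e) xor 72 = 00 xor 72 = 72
byte 7: (85 xor 10) xor 65 = 95 xor 65 = f0
byte 8: (91 xor 9c) xor 70 = 0d xor 70 = 7d
byte 9: (b8 xor ad) xor 6f = 15 xor 6f = 7a
byte 10: (a8 xor a5) xor 72 = 0d xor 72 = 7f
byte 11: (8f xor 6d) xor 74 = e2 xor 74 = 96
byte 12: (83 xor 7b) xor 20 = f8 xor 20 = d8
byte 13: (77 xor db) xor 74 = ac xor 74 = d8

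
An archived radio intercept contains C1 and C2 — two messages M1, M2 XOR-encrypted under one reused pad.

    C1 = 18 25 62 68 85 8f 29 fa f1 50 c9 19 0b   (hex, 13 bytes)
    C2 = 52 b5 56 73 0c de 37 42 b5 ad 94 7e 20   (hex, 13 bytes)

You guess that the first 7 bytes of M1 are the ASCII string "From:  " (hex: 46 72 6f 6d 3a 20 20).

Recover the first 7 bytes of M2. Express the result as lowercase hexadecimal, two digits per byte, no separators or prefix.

0ce25b76b3713e

First, C1 ⊕ C2 = (M1 ⊕ K) ⊕ (M2 ⊕ K) = M1 ⊕ M2, so the key drops out. Then M2 = (M1 ⊕ M2) ⊕ M1 over the first 7 bytes.
byte 0: (18 XOR 52) XOR 46 = 4a XOR 46 = 0c
byte 1: (25 XOR b5) XOR 72 = 90 XOR 72 = e2
byte 2: (62 XOR 56) XOR 6f = 34 XOR 6f = 5b
byte 3: (68 XOR 73) XOR 6d = 1b XOR 6d = 76
byte 4: (85 XOR 0c) XOR 3a = 89 XOR 3a = b3
byte 5: (8f XOR de) XOR 20 = 51 XOR 20 = 71
byte 6: (29 XOR 37) XOR 20 = 1e XOR 20 = 3e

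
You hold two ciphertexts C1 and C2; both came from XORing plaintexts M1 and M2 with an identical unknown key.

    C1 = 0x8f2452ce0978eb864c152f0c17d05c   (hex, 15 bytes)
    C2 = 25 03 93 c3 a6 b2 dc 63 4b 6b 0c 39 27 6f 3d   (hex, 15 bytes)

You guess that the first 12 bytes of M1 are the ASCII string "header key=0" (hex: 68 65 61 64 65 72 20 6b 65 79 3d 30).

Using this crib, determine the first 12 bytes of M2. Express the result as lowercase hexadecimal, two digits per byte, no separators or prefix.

c242a069cab8178e62071e05

First, C1 ⊕ C2 = (M1 ⊕ K) ⊕ (M2 ⊕ K) = M1 ⊕ M2, so the key drops out. Then M2 = (M1 ⊕ M2) ⊕ M1 over the first 12 bytes.
byte 0: (8f XOR 25) XOR 68 = aa XOR 68 = c2
byte 1: (24 XOR 03) XOR 65 = 27 XOR 65 = 42
byte 2: (52 XOR 93) XOR 61 = c1 XOR 61 = a0
byte 3: (ce XOR c3) XOR 64 = 0d XOR 64 = 69
byte 4: (09 XOR a6) XOR 65 = af XOR 65 = ca
byte 5: (78 XOR b2) XOR 72 = ca XOR 72 = b8
byte 6: (eb XOR dc) XOR 20 = 37 XOR 20 = 17
byte 7: (86 XOR 63) XOR 6b = e5 XOR 6b = 8e
byte 8: (4c XOR 4b) XOR 65 = 07 XOR 65 = 62
byte 9: (15 XOR 6b) XOR 79 = 7e XOR 79 = 07
byte 10: (2f XOR 0c) XOR 3d = 23 XOR 3d = 1e
byte 11: (0c XOR 39) XOR 30 = 35 XOR 30 = 05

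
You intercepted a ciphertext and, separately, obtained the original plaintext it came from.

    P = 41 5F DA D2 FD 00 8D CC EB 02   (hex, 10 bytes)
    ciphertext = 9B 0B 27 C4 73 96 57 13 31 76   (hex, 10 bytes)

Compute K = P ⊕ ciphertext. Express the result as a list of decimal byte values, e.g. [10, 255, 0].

[218, 84, 253, 22, 142, 150, 218, 223, 218, 116]

Since ciphertext = P ⊕ K, XORing both sides with P gives K = P ⊕ ciphertext.
41 XOR 9b = da
5f XOR 0b = 54
da XOR 27 = fd
d2 XOR c4 = 16
fd XOR 73 = 8e
00 XOR 96 = 96
8d XOR 57 = da
cc XOR 13 = df
eb XOR 31 = da
02 XOR 76 = 74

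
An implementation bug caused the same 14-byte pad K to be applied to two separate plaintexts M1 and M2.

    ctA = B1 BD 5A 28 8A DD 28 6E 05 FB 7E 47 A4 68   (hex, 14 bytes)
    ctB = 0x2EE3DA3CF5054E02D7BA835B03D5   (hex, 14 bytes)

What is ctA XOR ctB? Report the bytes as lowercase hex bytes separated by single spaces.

ctA ⊕ ctB = (M1 ⊕ K) ⊕ (M2 ⊕ K) = M1 ⊕ M2 — the shared key cancels under XOR.
byte 0: b1 ⊕ 2e = 9f
byte 1: bd ⊕ e3 = 5e
byte 2: 5a ⊕ da = 80
byte 3: 28 ⊕ 3c = 14
byte 4: 8a ⊕ f5 = 7f
byte 5: dd ⊕ 05 = d8
byte 6: 28 ⊕ 4e = 66
byte 7: 6e ⊕ 02 = 6c
byte 8: 05 ⊕ d7 = d2
byte 9: fb ⊕ ba = 41
byte 10: 7e ⊕ 83 = fd
byte 11: 47 ⊕ 5b = 1c
byte 12: a4 ⊕ 03 = a7
byte 13: 68 ⊕ d5 = bd

9f 5e 80 14 7f d8 66 6c d2 41 fd 1c a7 bd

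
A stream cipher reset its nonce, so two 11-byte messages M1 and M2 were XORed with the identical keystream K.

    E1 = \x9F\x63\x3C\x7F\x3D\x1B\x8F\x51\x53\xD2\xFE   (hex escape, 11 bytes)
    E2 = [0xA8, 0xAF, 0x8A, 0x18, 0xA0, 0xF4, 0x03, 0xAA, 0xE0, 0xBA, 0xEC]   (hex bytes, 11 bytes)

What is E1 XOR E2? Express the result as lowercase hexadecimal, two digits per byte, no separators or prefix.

E1 ⊕ E2 = (M1 ⊕ K) ⊕ (M2 ⊕ K) = M1 ⊕ M2 — the shared key cancels under XOR.
byte 0: 10011111 XOR 10101000 = 00110111
byte 1: 01100011 XOR 10101111 = 11001100
byte 2: 00111100 XOR 10001010 = 10110110
byte 3: 01111111 XOR 00011000 = 01100111
byte 4: 00111101 XOR 10100000 = 10011101
byte 5: 00011011 XOR 11110100 = 11101111
byte 6: 10001111 XOR 00000011 = 10001100
byte 7: 01010001 XOR 10101010 = 11111011
byte 8: 01010011 XOR 11100000 = 10110011
byte 9: 11010010 XOR 10111010 = 01101000
byte 10: 11111110 XOR 11101100 = 00010010

37ccb6679def8cfbb36812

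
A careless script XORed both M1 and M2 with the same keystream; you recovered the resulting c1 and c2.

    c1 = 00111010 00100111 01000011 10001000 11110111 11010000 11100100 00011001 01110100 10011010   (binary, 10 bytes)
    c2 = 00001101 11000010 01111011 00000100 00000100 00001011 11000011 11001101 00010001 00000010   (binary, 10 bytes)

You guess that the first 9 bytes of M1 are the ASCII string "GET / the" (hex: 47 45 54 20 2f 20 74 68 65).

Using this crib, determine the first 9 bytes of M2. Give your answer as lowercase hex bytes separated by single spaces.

First, c1 ⊕ c2 = (M1 ⊕ K) ⊕ (M2 ⊕ K) = M1 ⊕ M2, so the key drops out. Then M2 = (M1 ⊕ M2) ⊕ M1 over the first 9 bytes.
byte 0: (3a ^ 0d) ^ 47 = 37 ^ 47 = 70
byte 1: (27 ^ c2) ^ 45 = e5 ^ 45 = a0
byte 2: (43 ^ 7b) ^ 54 = 38 ^ 54 = 6c
byte 3: (88 ^ 04) ^ 20 = 8c ^ 20 = ac
byte 4: (f7 ^ 04) ^ 2f = f3 ^ 2f = dc
byte 5: (d0 ^ 0b) ^ 20 = db ^ 20 = fb
byte 6: (e4 ^ c3) ^ 74 = 27 ^ 74 = 53
byte 7: (19 ^ cd) ^ 68 = d4 ^ 68 = bc
byte 8: (74 ^ 11) ^ 65 = 65 ^ 65 = 00

70 a0 6c ac dc fb 53 bc 00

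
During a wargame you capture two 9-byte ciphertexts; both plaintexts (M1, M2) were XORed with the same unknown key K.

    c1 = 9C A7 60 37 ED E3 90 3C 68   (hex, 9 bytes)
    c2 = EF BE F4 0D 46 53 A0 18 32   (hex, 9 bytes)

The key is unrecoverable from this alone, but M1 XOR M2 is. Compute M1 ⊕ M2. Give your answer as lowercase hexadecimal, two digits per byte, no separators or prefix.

c1 ⊕ c2 = (M1 ⊕ K) ⊕ (M2 ⊕ K) = M1 ⊕ M2 — the shared key cancels under XOR.
9c ^ ef = 73
a7 ^ be = 19
60 ^ f4 = 94
37 ^ 0d = 3a
ed ^ 46 = ab
e3 ^ 53 = b0
90 ^ a0 = 30
3c ^ 18 = 24
68 ^ 32 = 5a

7319943aabb030245a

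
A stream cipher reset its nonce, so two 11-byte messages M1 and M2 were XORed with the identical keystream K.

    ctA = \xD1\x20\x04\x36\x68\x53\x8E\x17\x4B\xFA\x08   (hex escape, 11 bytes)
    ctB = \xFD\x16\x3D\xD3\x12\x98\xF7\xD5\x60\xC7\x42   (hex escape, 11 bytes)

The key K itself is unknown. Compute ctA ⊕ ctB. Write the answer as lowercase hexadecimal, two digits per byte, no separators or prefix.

2c3639e57acb79c22b3d4a

ctA ⊕ ctB = (M1 ⊕ K) ⊕ (M2 ⊕ K) = M1 ⊕ M2 — the shared key cancels under XOR.
11010001 xor 11111101 = 00101100
00100000 xor 00010110 = 00110110
00000100 xor 00111101 = 00111001
00110110 xor 11010011 = 11100101
01101000 xor 00010010 = 01111010
01010011 xor 10011000 = 11001011
10001110 xor 11110111 = 01111001
00010111 xor 11010101 = 11000010
01001011 xor 01100000 = 00101011
11111010 xor 11000111 = 00111101
00001000 xor 01000010 = 01001010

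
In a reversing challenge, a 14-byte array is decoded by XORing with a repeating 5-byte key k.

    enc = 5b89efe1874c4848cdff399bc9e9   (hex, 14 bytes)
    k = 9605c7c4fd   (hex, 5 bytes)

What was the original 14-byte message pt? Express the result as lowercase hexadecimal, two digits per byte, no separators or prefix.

The 5-byte key repeats, so the effective keystream is 96 05 c7 c4 fd 96 05 c7 c4 fd 96 05 c7 c4.
byte 0: 01011011 xor 10010110 = 11001101
byte 1: 10001001 xor 00000101 = 10001100
byte 2: 11101111 xor 11000111 = 00101000
byte 3: 11100001 xor 11000100 = 00100101
byte 4: 10000111 xor 11111101 = 01111010
byte 5: 01001100 xor 10010110 = 11011010
byte 6: 01001000 xor 00000101 = 01001101
byte 7: 01001000 xor 11000111 = 10001111
byte 8: 11001101 xor 11000100 = 00001001
byte 9: 11111111 xor 11111101 = 00000010
byte 10: 00111001 xor 10010110 = 10101111
byte 11: 10011011 xor 00000101 = 10011110
byte 12: 11001001 xor 11000111 = 00001110
byte 13: 11101001 xor 11000100 = 00101101

cd8c28257ada4d8f0902af9e0e2d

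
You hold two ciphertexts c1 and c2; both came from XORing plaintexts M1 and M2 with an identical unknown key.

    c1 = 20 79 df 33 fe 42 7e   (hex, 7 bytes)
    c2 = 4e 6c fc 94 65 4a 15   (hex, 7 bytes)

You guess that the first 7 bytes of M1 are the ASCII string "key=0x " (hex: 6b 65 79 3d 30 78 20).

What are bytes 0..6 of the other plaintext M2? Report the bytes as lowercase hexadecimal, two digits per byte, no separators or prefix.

First, c1 ⊕ c2 = (M1 ⊕ K) ⊕ (M2 ⊕ K) = M1 ⊕ M2, so the key drops out. Then M2 = (M1 ⊕ M2) ⊕ M1 over the first 7 bytes.
byte 0: (20 xor 4e) xor 6b = 6e xor 6b = 05
byte 1: (79 xor 6c) xor 65 = 15 xor 65 = 70
byte 2: (df xor fc) xor 79 = 23 xor 79 = 5a
byte 3: (33 xor 94) xor 3d = a7 xor 3d = 9a
byte 4: (fe xor 65) xor 30 = 9b xor 30 = ab
byte 5: (42 xor 4a) xor 78 = 08 xor 78 = 70
byte 6: (7e xor 15) xor 20 = 6b xor 20 = 4b

05705a9aab704b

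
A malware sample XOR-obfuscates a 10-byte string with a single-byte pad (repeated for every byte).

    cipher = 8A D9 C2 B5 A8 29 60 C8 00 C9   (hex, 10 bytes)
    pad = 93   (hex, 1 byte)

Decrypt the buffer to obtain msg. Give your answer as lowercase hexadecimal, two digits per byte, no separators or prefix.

The 1-byte key repeats, so the effective keystream is 93 93 93 93 93 93 93 93 93 93.
byte 0: 8a xor 93 = 19
byte 1: d9 xor 93 = 4a
byte 2: c2 xor 93 = 51
byte 3: b5 xor 93 = 26
byte 4: a8 xor 93 = 3b
byte 5: 29 xor 93 = ba
byte 6: 60 xor 93 = f3
byte 7: c8 xor 93 = 5b
byte 8: 00 xor 93 = 93
byte 9: c9 xor 93 = 5a

194a51263bbaf35b935a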